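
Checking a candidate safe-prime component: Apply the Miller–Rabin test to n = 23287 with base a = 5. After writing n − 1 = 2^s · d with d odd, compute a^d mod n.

n − 1 = 23286 = 2^1 · 11643, so s = 1 and d = 11643.
By repeated squaring, 5^11643 ≡ 13402 (mod 23287).

13402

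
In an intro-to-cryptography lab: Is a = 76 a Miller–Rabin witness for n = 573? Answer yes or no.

n − 1 = 572 = 2^2 · 143, so s = 2 and d = 143.
x_0 = 76^143 mod 573 = 337.
x_0 is neither 1 nor 572, so continue squaring.
x_1 = 337^2 mod 573 = 115.
Reached i = s−1 = 1 without hitting −1: 76 is a Miller–Rabin witness and 573 is composite.

yes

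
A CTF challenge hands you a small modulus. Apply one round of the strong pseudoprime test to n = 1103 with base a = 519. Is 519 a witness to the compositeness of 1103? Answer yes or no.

n − 1 = 1102 = 2^1 · 551, so s = 1 and d = 551.
x_0 = 519^551 mod 1103 = 1102.
x_0 = 1102 ≡ −1, so 519 is not a witness.

no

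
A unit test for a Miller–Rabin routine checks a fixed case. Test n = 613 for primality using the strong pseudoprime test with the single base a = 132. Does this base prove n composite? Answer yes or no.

n − 1 = 612 = 2^2 · 153, so s = 2 and d = 153.
x_0 = 132^153 mod 613 = 35.
x_0 is neither 1 nor 612, so continue squaring.
x_1 = 35^2 mod 613 = 612.
x_1 ≡ −1, so 132 is not a witness.

no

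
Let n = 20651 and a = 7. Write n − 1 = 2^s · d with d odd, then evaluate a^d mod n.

n − 1 = 20650 = 2^1 · 10325, so s = 1 and d = 10325.
7^10325 mod 20651 = 5034.

5034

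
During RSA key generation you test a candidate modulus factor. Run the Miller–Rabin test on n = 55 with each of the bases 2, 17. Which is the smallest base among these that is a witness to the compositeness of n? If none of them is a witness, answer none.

n − 1 = 54 = 2^1 · 27, so s = 1 and d = 27.
Base 2: x_0 = 2^27 mod 55 = 18. x_0 ∉ {1, 54} and s = 1, so 2 is a Miller–Rabin witness and 55 is composite.
Base 17: x_0 = 17^27 mod 55 = 8. x_0 ∉ {1, 54} and s = 1, so 17 is a Miller–Rabin witness and 55 is composite.
The smallest witness among the given bases is 2.

2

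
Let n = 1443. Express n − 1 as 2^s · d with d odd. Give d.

721

Halving: 1442 → 721; 721 is odd.
So 1442 = 2^1 · 721.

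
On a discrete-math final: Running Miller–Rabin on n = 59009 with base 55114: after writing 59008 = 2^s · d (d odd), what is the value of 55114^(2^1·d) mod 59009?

n − 1 = 59008 = 2^7 · 461, so s = 7 and d = 461.
x_0 = 55114^461 mod 59009 = 45800.
x_1 = 45800^2 mod 59009 = 47077.

47077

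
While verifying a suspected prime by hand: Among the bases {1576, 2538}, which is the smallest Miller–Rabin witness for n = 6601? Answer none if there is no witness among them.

none

n − 1 = 6600 = 2^3 · 825, so s = 3 and d = 825.
Base 1576: x_0 = 1576^825 mod 6601 = 1. x_0 = 1, so 1576 is not a witness.
Base 2538: x_0 = 2538^825 mod 6601 = 1. x_0 = 1, so 2538 is not a witness.
No listed base is a witness for 6601.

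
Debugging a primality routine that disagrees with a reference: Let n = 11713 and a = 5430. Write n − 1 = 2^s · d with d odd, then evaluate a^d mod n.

n − 1 = 11712 = 2^6 · 183, so s = 6 and d = 183.
Repeated squaring mod 11713: 5430^1 ≡ 5430, 5430^2 ≡ 3279, 5430^4 ≡ 11020, 5430^8 ≡ 16, 5430^16 ≡ 256, 5430^32 ≡ 6971, 5430^64 ≡ 9317, 5430^128 ≡ 1446.
183 = 128 + 32 + 16 + 4 + 2 + 1, so 5430^183 ≡ 1446·6971·256·11020·3279·5430 ≡ 10518 (mod 11713).

10518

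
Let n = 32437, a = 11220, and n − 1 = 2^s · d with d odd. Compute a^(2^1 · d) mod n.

n − 1 = 32436 = 2^2 · 8109, so s = 2 and d = 8109.
x_0 = 11220^8109 mod 32437 = 13470.
x_1 = 13470^2 mod 32437 = 20759.

20759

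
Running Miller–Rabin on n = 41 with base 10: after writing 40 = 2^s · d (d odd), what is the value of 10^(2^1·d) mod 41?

n − 1 = 40 = 2^3 · 5, so s = 3 and d = 5.
x_0 = 10^5 mod 41 = 1.
x_1 = 1^2 mod 41 = 1.

1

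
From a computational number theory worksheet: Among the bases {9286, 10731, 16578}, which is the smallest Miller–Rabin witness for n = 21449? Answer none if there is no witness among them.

n − 1 = 21448 = 2^3 · 2681, so s = 3 and d = 2681.
Base 9286: x_0 = 9286^2681 mod 21449 = 19642. x_0 is neither 1 nor 21448, so continue squaring. x_1 = 19642^2 mod 21449 = 5001. x_2 = 5001^2 mod 21449 = 467. Reached i = s−1 = 2 without hitting −1: 9286 is a Miller–Rabin witness and 21449 is composite.
Base 10731: x_0 = 10731^2681 mod 21449 = 11672. x_0 is neither 1 nor 21448, so continue squaring. x_1 = 11672^2 mod 21449 = 12985. x_2 = 12985^2 mod 21449 = 21085. Reached i = s−1 = 2 without hitting −1: 10731 is a Miller–Rabin witness and 21449 is composite.
Base 16578: x_0 = 16578^2681 mod 21449 = 19804. x_0 is neither 1 nor 21448, so continue squaring. x_1 = 19804^2 mod 21449 = 3451. x_2 = 3451^2 mod 21449 = 5206. Reached i = s−1 = 2 without hitting −1: 16578 is a Miller–Rabin witness and 21449 is composite.
The smallest witness among the given bases is 9286.

9286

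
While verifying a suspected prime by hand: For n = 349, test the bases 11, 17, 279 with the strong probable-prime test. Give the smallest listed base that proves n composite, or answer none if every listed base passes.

none

n − 1 = 348 = 2^2 · 87, so s = 2 and d = 87.
Base 11: x_0 = 11^87 mod 349 = 213. x_0 is neither 1 nor 348, so continue squaring. x_1 = 213^2 mod 349 = 348. x_1 ≡ −1, so 11 is not a witness.
Base 17: x_0 = 17^87 mod 349 = 348. x_0 = 348 ≡ −1, so 17 is not a witness.
Base 279: x_0 = 279^87 mod 349 = 1. x_0 = 1, so 279 is not a witness.
No listed base is a witness for 349.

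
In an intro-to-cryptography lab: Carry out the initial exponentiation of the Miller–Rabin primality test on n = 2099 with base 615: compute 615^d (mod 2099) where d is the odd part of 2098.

1

n − 1 = 2098 = 2^1 · 1049, so s = 1 and d = 1049.
615^1049 mod 2099 = 1.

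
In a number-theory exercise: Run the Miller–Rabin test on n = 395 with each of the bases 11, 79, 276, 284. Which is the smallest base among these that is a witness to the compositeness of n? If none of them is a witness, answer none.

11

n − 1 = 394 = 2^1 · 197, so s = 1 and d = 197.
Base 11: x_0 = 11^197 mod 395 = 121. x_0 ∉ {1, 394} and s = 1, so 11 is a Miller–Rabin witness and 395 is composite.
Base 79: x_0 = 79^197 mod 395 = 79. x_0 ∉ {1, 394} and s = 1, so 79 is a Miller–Rabin witness and 395 is composite.
Base 276: x_0 = 276^197 mod 395 = 296. x_0 ∉ {1, 394} and s = 1, so 276 is a Miller–Rabin witness and 395 is composite.
Base 284: x_0 = 284^197 mod 395 = 319. x_0 ∉ {1, 394} and s = 1, so 284 is a Miller–Rabin witness and 395 is composite.
The smallest witness among the given bases is 11.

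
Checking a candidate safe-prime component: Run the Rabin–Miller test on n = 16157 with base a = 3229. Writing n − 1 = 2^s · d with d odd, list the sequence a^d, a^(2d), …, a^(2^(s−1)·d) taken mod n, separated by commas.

5732, 8643

n − 1 = 16156 = 2^2 · 4039, so s = 2 and d = 4039.
x_0 = 3229^4039 mod 16157 = 5732.
x_1 = 5732^2 mod 16157 = 8643.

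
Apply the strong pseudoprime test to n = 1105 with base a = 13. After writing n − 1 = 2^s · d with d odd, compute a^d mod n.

n − 1 = 1104 = 2^4 · 69, so s = 4 and d = 69.
By repeated squaring, 13^69 ≡ 13 (mod 1105).

13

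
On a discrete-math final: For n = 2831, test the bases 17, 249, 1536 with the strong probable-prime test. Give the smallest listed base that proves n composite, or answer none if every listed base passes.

n − 1 = 2830 = 2^1 · 1415, so s = 1 and d = 1415.
Base 17: x_0 = 17^1415 mod 2831 = 1277. x_0 ∉ {1, 2830} and s = 1, so 17 is a Miller–Rabin witness and 2831 is composite.
Base 249: x_0 = 249^1415 mod 2831 = 1991. x_0 ∉ {1, 2830} and s = 1, so 249 is a Miller–Rabin witness and 2831 is composite.
Base 1536: x_0 = 1536^1415 mod 2831 = 1358. x_0 ∉ {1, 2830} and s = 1, so 1536 is a Miller–Rabin witness and 2831 is composite.
The smallest witness among the given bases is 17.

17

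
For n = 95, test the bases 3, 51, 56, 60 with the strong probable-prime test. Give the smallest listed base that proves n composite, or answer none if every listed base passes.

n − 1 = 94 = 2^1 · 47, so s = 1 and d = 47.
Base 3: x_0 = 3^47 mod 95 = 67. x_0 ∉ {1, 94} and s = 1, so 3 is a Miller–Rabin witness and 95 is composite.
Base 51: x_0 = 51^47 mod 95 = 21. x_0 ∉ {1, 94} and s = 1, so 51 is a Miller–Rabin witness and 95 is composite.
Base 56: x_0 = 56^47 mod 95 = 56. x_0 ∉ {1, 94} and s = 1, so 56 is a Miller–Rabin witness and 95 is composite.
Base 60: x_0 = 60^47 mod 95 = 10. x_0 ∉ {1, 94} and s = 1, so 60 is a Miller–Rabin witness and 95 is composite.
The smallest witness among the given bases is 3.

3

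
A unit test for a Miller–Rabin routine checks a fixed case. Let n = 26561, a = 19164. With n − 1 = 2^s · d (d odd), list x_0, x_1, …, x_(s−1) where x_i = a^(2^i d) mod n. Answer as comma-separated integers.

n − 1 = 26560 = 2^6 · 415, so s = 6 and d = 415.
x_0 = 19164^415 mod 26561 = 24246.
x_1 = 24246^2 mod 26561 = 20464.
x_2 = 20464^2 mod 26561 = 14570.
x_3 = 14570^2 mod 26561 = 9388.
x_4 = 9388^2 mod 26561 = 5146.
x_5 = 5146^2 mod 26561 = 26560.

24246, 20464, 14570, 9388, 5146, 26560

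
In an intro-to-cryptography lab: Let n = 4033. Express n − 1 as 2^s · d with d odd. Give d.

63

Halving: 4032 → 2016 → 1008 → 504 → 252 → 126 → 63; 63 is odd.
So 4032 = 2^6 · 63.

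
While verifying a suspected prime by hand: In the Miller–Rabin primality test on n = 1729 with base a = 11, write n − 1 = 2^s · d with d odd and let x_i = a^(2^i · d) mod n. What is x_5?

1

n − 1 = 1728 = 2^6 · 27, so s = 6 and d = 27.
x_0 = 11^27 mod 1729 = 1331.
x_1 = 1331^2 mod 1729 = 1065.
x_2 = 1065^2 mod 1729 = 1.
x_3 = 1^2 mod 1729 = 1.
x_4 = 1^2 mod 1729 = 1.
x_5 = 1^2 mod 1729 = 1.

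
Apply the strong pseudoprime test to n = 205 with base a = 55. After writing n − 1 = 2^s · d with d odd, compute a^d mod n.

n − 1 = 204 = 2^2 · 51, so s = 2 and d = 51.
Repeated squaring mod 205: 55^1 ≡ 55, 55^2 ≡ 155, 55^4 ≡ 40, 55^8 ≡ 165, 55^16 ≡ 165, 55^32 ≡ 165.
51 = 32 + 16 + 2 + 1, so 55^51 ≡ 165·165·155·55 ≡ 120 (mod 205).

120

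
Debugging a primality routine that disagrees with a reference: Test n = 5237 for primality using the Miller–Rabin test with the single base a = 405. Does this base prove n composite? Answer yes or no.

n − 1 = 5236 = 2^2 · 1309, so s = 2 and d = 1309.
x_0 = 405^1309 mod 5237 = 4868.
x_0 is neither 1 nor 5236, so continue squaring.
x_1 = 4868^2 mod 5237 = 5236.
x_1 ≡ −1, so 405 is not a witness.

no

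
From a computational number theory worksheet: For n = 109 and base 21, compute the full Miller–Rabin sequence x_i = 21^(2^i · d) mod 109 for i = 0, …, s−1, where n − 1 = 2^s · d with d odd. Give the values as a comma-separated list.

1, 1

n − 1 = 108 = 2^2 · 27, so s = 2 and d = 27.
x_0 = 21^27 mod 109 = 1.
x_1 = 1^2 mod 109 = 1.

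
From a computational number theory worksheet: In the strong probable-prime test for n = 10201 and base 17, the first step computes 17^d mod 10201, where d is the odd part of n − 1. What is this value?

n − 1 = 10200 = 2^3 · 1275, so s = 3 and d = 1275.
17^1275 mod 10201 = 9897.

9897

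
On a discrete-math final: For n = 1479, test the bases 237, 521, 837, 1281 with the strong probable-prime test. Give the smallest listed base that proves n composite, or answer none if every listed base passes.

n − 1 = 1478 = 2^1 · 739, so s = 1 and d = 739.
Base 237: x_0 = 237^739 mod 1479 = 390. x_0 ∉ {1, 1478} and s = 1, so 237 is a Miller–Rabin witness and 1479 is composite.
Base 521: x_0 = 521^739 mod 1479 = 260. x_0 ∉ {1, 1478} and s = 1, so 521 is a Miller–Rabin witness and 1479 is composite.
Base 837: x_0 = 837^739 mod 1479 = 285. x_0 ∉ {1, 1478} and s = 1, so 837 is a Miller–Rabin witness and 1479 is composite.
Base 1281: x_0 = 1281^739 mod 1479 = 216. x_0 ∉ {1, 1478} and s = 1, so 1281 is a Miller–Rabin witness and 1479 is composite.
The smallest witness among the given bases is 237.

237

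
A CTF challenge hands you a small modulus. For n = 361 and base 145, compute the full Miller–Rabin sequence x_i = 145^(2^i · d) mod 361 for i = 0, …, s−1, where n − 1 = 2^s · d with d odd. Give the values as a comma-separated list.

n − 1 = 360 = 2^3 · 45, so s = 3 and d = 45.
x_0 = 145^45 mod 361 = 75.
x_1 = 75^2 mod 361 = 210.
x_2 = 210^2 mod 361 = 58.

75, 210, 58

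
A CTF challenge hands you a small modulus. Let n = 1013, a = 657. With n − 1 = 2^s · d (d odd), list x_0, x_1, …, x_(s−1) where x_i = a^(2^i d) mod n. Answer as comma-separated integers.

1, 1

n − 1 = 1012 = 2^2 · 253, so s = 2 and d = 253.
x_0 = 657^253 mod 1013 = 1.
x_1 = 1^2 mod 1013 = 1.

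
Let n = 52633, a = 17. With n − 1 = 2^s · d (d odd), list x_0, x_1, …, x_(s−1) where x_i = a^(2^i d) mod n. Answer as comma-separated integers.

825, 49029, 41098

n − 1 = 52632 = 2^3 · 6579, so s = 3 and d = 6579.
x_0 = 17^6579 mod 52633 = 825.
x_1 = 825^2 mod 52633 = 49029.
x_2 = 49029^2 mod 52633 = 41098.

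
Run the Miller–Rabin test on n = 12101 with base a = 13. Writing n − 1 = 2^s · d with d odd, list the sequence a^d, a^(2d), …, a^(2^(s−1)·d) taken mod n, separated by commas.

n − 1 = 12100 = 2^2 · 3025, so s = 2 and d = 3025.
x_0 = 13^3025 mod 12101 = 110.
x_1 = 110^2 mod 12101 = 12100.

110, 12100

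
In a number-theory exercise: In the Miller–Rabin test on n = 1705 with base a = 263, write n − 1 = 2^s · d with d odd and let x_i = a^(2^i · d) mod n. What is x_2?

n − 1 = 1704 = 2^3 · 213, so s = 3 and d = 213.
x_0 = 263^213 mod 1705 = 1143.
x_1 = 1143^2 mod 1705 = 419.
x_2 = 419^2 mod 1705 = 1651.

1651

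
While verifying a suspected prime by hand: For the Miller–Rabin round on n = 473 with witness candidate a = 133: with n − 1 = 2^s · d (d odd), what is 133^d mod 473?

408

n − 1 = 472 = 2^3 · 59, so s = 3 and d = 59.
Repeated squaring mod 473: 133^1 ≡ 133, 133^2 ≡ 188, 133^4 ≡ 342, 133^8 ≡ 133, 133^16 ≡ 188, 133^32 ≡ 342.
59 = 32 + 16 + 8 + 2 + 1, so 133^59 ≡ 342·188·133·188·133 ≡ 408 (mod 473).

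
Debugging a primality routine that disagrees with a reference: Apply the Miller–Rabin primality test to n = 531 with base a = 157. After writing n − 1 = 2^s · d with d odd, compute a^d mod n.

n − 1 = 530 = 2^1 · 265, so s = 1 and d = 265.
Repeated squaring mod 531: 157^1 ≡ 157, 157^2 ≡ 223, 157^4 ≡ 346, 157^8 ≡ 241, 157^16 ≡ 202, 157^32 ≡ 448, 157^64 ≡ 517, 157^128 ≡ 196, 157^256 ≡ 184.
265 = 256 + 8 + 1, so 157^265 ≡ 184·241·157 ≡ 67 (mod 531).

67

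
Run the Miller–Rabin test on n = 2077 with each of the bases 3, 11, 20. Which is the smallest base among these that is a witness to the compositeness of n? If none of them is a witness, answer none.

3

n − 1 = 2076 = 2^2 · 519, so s = 2 and d = 519.
Base 3: x_0 = 3^519 mod 2077 = 1331. x_0 is neither 1 nor 2076, so continue squaring. x_1 = 1331^2 mod 2077 = 1957. Reached i = s−1 = 1 without hitting −1: 3 is a Miller–Rabin witness and 2077 is composite.
Base 11: x_0 = 11^519 mod 2077 = 1449. x_0 is neither 1 nor 2076, so continue squaring. x_1 = 1449^2 mod 2077 = 1831. Reached i = s−1 = 1 without hitting −1: 11 is a Miller–Rabin witness and 2077 is composite.
Base 20: x_0 = 20^519 mod 2077 = 1465. x_0 is neither 1 nor 2076, so continue squaring. x_1 = 1465^2 mod 2077 = 684. Reached i = s−1 = 1 without hitting −1: 20 is a Miller–Rabin witness and 2077 is composite.
The smallest witness among the given bases is 3.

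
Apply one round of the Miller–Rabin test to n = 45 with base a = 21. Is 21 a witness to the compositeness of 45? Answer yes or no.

yes

n − 1 = 44 = 2^2 · 11, so s = 2 and d = 11.
x_0 = 21^11 mod 45 = 36.
x_0 is neither 1 nor 44, so continue squaring.
x_1 = 36^2 mod 45 = 36.
Reached i = s−1 = 1 without hitting −1: 21 is a Miller–Rabin witness and 45 is composite.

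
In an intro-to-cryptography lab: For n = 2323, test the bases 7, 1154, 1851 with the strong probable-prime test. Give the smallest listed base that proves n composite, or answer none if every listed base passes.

7

n − 1 = 2322 = 2^1 · 1161, so s = 1 and d = 1161.
Base 7: x_0 = 7^1161 mod 2323 = 1767. x_0 ∉ {1, 2322} and s = 1, so 7 is a Miller–Rabin witness and 2323 is composite.
Base 1154: x_0 = 1154^1161 mod 2323 = 853. x_0 ∉ {1, 2322} and s = 1, so 1154 is a Miller–Rabin witness and 2323 is composite.
Base 1851: x_0 = 1851^1161 mod 2323 = 1923. x_0 ∉ {1, 2322} and s = 1, so 1851 is a Miller–Rabin witness and 2323 is composite.
The smallest witness among the given bases is 7.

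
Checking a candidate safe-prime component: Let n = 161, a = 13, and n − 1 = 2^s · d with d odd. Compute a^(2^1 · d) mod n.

85

n − 1 = 160 = 2^5 · 5, so s = 5 and d = 5.
x_0 = 13^5 mod 161 = 27.
x_1 = 27^2 mod 161 = 85.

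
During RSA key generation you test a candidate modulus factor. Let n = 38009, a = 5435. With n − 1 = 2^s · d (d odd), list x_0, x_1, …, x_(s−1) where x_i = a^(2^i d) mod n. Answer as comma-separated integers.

10210, 23422, 6187

n − 1 = 38008 = 2^3 · 4751, so s = 3 and d = 4751.
x_0 = 5435^4751 mod 38009 = 10210.
x_1 = 10210^2 mod 38009 = 23422.
x_2 = 23422^2 mod 38009 = 6187.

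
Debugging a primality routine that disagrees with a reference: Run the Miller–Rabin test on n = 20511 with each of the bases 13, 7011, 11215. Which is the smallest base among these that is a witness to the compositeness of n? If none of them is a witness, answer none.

13

n − 1 = 20510 = 2^1 · 10255, so s = 1 and d = 10255.
Base 13: x_0 = 13^10255 mod 20511 = 9238. x_0 ∉ {1, 20510} and s = 1, so 13 is a Miller–Rabin witness and 20511 is composite.
Base 7011: x_0 = 7011^10255 mod 20511 = 20295. x_0 ∉ {1, 20510} and s = 1, so 7011 is a Miller–Rabin witness and 20511 is composite.
Base 11215: x_0 = 11215^10255 mod 20511 = 6580. x_0 ∉ {1, 20510} and s = 1, so 11215 is a Miller–Rabin witness and 20511 is composite.
The smallest witness among the given bases is 13.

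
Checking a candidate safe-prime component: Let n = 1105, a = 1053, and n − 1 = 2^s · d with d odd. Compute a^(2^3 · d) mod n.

936

n − 1 = 1104 = 2^4 · 69, so s = 4 and d = 69.
Repeated squaring mod 1105: 1053^1 ≡ 1053, 1053^2 ≡ 494, 1053^4 ≡ 936, 1053^8 ≡ 936, 1053^16 ≡ 936, 1053^32 ≡ 936, 1053^64 ≡ 936.
69 = 64 + 4 + 1, so 1053^69 ≡ 936·936·1053 ≡ 1053 (mod 1105).
x_0 = 1053.
x_1 = 1053^2 mod 1105 = 494.
x_2 = 494^2 mod 1105 = 936.
x_3 = 936^2 mod 1105 = 936.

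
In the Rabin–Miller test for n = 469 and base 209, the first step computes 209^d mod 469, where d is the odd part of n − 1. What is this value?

n − 1 = 468 = 2^2 · 117, so s = 2 and d = 117.
209^117 mod 469 = 454.

454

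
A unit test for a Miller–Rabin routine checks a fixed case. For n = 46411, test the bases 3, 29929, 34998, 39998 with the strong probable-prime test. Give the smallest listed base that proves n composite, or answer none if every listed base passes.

n − 1 = 46410 = 2^1 · 23205, so s = 1 and d = 23205.
Base 3: x_0 = 3^23205 mod 46411 = 46410. x_0 = 46410 ≡ −1, so 3 is not a witness.
Base 29929: x_0 = 29929^23205 mod 46411 = 1. x_0 = 1, so 29929 is not a witness.
Base 34998: x_0 = 34998^23205 mod 46411 = 46410. x_0 = 46410 ≡ −1, so 34998 is not a witness.
Base 39998: x_0 = 39998^23205 mod 46411 = 46410. x_0 = 46410 ≡ −1, so 39998 is not a witness.
No listed base is a witness for 46411.

none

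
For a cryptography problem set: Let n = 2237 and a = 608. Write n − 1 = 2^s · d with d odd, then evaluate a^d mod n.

n − 1 = 2236 = 2^2 · 559, so s = 2 and d = 559.
608^559 mod 2237 = 1.

1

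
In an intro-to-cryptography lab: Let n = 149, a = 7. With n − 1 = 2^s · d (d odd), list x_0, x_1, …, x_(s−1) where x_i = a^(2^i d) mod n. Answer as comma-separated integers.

n − 1 = 148 = 2^2 · 37, so s = 2 and d = 37.
x_0 = 7^37 mod 149 = 148.
x_1 = 148^2 mod 149 = 1.

148, 1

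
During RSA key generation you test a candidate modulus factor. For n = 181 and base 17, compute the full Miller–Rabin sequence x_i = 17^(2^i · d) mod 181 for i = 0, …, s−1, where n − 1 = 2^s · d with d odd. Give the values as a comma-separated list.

19, 180

n − 1 = 180 = 2^2 · 45, so s = 2 and d = 45.
x_0 = 17^45 mod 181 = 19.
x_1 = 19^2 mod 181 = 180.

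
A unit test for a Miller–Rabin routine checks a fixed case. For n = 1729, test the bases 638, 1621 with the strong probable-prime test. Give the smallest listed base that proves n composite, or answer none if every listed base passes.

n − 1 = 1728 = 2^6 · 27, so s = 6 and d = 27.
Base 638: x_0 = 638^27 mod 1729 = 1. x_0 = 1, so 638 is not a witness.
Base 1621: x_0 = 1621^27 mod 1729 = 1. x_0 = 1, so 1621 is not a witness.
No listed base is a witness for 1729.

none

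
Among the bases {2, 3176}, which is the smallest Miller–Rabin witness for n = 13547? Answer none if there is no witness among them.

2

n − 1 = 13546 = 2^1 · 6773, so s = 1 and d = 6773.
Base 2: x_0 = 2^6773 mod 13547 = 5960. x_0 ∉ {1, 13546} and s = 1, so 2 is a Miller–Rabin witness and 13547 is composite.
Base 3176: x_0 = 3176^6773 mod 13547 = 5753. x_0 ∉ {1, 13546} and s = 1, so 3176 is a Miller–Rabin witness and 13547 is composite.
The smallest witness among the given bases is 2.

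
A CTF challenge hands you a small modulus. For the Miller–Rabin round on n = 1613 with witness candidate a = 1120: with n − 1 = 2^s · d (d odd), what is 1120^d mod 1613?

n − 1 = 1612 = 2^2 · 403, so s = 2 and d = 403.
1120^403 mod 1613 = 1486.

1486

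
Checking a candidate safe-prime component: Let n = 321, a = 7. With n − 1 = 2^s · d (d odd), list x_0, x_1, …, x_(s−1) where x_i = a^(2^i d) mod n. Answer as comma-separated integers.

n − 1 = 320 = 2^6 · 5, so s = 6 and d = 5.
x_0 = 7^5 mod 321 = 115.
x_1 = 115^2 mod 321 = 64.
x_2 = 64^2 mod 321 = 244.
x_3 = 244^2 mod 321 = 151.
x_4 = 151^2 mod 321 = 10.
x_5 = 10^2 mod 321 = 100.

115, 64, 244, 151, 10, 100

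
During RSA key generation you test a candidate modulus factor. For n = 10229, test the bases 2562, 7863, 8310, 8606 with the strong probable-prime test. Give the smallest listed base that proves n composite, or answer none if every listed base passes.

2562

n − 1 = 10228 = 2^2 · 2557, so s = 2 and d = 2557.
Base 2562: x_0 = 2562^2557 mod 10229 = 2234. x_0 is neither 1 nor 10228, so continue squaring. x_1 = 2234^2 mod 10229 = 9233. Reached i = s−1 = 1 without hitting −1: 2562 is a Miller–Rabin witness and 10229 is composite.
Base 7863: x_0 = 7863^2557 mod 10229 = 5401. x_0 is neither 1 nor 10228, so continue squaring. x_1 = 5401^2 mod 10229 = 7922. Reached i = s−1 = 1 without hitting −1: 7863 is a Miller–Rabin witness and 10229 is composite.
Base 8310: x_0 = 8310^2557 mod 10229 = 4024. x_0 is neither 1 nor 10228, so continue squaring. x_1 = 4024^2 mod 10229 = 69. Reached i = s−1 = 1 without hitting −1: 8310 is a Miller–Rabin witness and 10229 is composite.
Base 8606: x_0 = 8606^2557 mod 10229 = 3577. x_0 is neither 1 nor 10228, so continue squaring. x_1 = 3577^2 mod 10229 = 8679. Reached i = s−1 = 1 without hitting −1: 8606 is a Miller–Rabin witness and 10229 is composite.
The smallest witness among the given bases is 2562.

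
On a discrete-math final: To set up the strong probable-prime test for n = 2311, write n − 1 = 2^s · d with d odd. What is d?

Halving: 2310 → 1155; 1155 is odd.
So 2310 = 2^1 · 1155.

1155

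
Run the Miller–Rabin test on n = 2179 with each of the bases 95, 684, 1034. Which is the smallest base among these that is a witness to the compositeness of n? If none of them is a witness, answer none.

none

n − 1 = 2178 = 2^1 · 1089, so s = 1 and d = 1089.
Base 95: x_0 = 95^1089 mod 2179 = 1. x_0 = 1, so 95 is not a witness.
Base 684: x_0 = 684^1089 mod 2179 = 1. x_0 = 1, so 684 is not a witness.
Base 1034: x_0 = 1034^1089 mod 2179 = 2178. x_0 = 2178 ≡ −1, so 1034 is not a witness.
No listed base is a witness for 2179.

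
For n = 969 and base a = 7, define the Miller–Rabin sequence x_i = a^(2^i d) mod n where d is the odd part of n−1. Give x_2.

463

n − 1 = 968 = 2^3 · 121, so s = 3 and d = 121.
x_0 = 7^121 mod 969 = 520.
x_1 = 520^2 mod 969 = 49.
x_2 = 49^2 mod 969 = 463.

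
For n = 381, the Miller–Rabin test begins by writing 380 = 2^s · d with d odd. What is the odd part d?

Halving: 380 → 190 → 95; 95 is odd.
So 380 = 2^2 · 95.

95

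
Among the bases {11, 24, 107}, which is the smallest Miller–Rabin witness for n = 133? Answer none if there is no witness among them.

n − 1 = 132 = 2^2 · 33, so s = 2 and d = 33.
Base 11: x_0 = 11^33 mod 133 = 1. x_0 = 1, so 11 is not a witness.
Base 24: x_0 = 24^33 mod 133 = 83. x_0 is neither 1 nor 132, so continue squaring. x_1 = 83^2 mod 133 = 106. Reached i = s−1 = 1 without hitting −1: 24 is a Miller–Rabin witness and 133 is composite.
Base 107: x_0 = 107^33 mod 133 = 113. x_0 is neither 1 nor 132, so continue squaring. x_1 = 113^2 mod 133 = 1. x_1 = 1 but x_0 ≠ ±1, a nontrivial square root of 1 — 107 is a witness and 133 is composite.
The smallest witness among the given bases is 24.

24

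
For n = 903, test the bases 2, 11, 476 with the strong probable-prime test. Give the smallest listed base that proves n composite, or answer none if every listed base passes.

n − 1 = 902 = 2^1 · 451, so s = 1 and d = 451.
Base 2: x_0 = 2^451 mod 903 = 653. x_0 ∉ {1, 902} and s = 1, so 2 is a Miller–Rabin witness and 903 is composite.
Base 11: x_0 = 11^451 mod 903 = 557. x_0 ∉ {1, 902} and s = 1, so 11 is a Miller–Rabin witness and 903 is composite.
Base 476: x_0 = 476^451 mod 903 = 119. x_0 ∉ {1, 902} and s = 1, so 476 is a Miller–Rabin witness and 903 is composite.
The smallest witness among the given bases is 2.

2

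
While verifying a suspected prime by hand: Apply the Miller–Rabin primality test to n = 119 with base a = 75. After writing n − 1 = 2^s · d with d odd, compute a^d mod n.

31

n − 1 = 118 = 2^1 · 59, so s = 1 and d = 59.
75^59 mod 119 = 31.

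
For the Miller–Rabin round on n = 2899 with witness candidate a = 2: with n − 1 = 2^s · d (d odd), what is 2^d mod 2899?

n − 1 = 2898 = 2^1 · 1449, so s = 1 and d = 1449.
2^1449 mod 2899 = 733.

733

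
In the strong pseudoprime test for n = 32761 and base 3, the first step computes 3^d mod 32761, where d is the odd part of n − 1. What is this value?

13395

n − 1 = 32760 = 2^3 · 4095, so s = 3 and d = 4095.
3^4095 mod 32761 = 13395.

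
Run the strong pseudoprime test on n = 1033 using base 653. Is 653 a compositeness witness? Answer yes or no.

no

n − 1 = 1032 = 2^3 · 129, so s = 3 and d = 129.
x_0 = 653^129 mod 1033 = 231.
x_0 is neither 1 nor 1032, so continue squaring.
x_1 = 231^2 mod 1033 = 678.
x_2 = 678^2 mod 1033 = 1032.
x_2 ≡ −1, so 653 is not a witness.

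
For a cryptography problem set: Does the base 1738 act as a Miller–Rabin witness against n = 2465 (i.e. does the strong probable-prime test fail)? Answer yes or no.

no

n − 1 = 2464 = 2^5 · 77, so s = 5 and d = 77.
Repeated squaring mod 2465: 1738^1 ≡ 1738, 1738^2 ≡ 1019, 1738^4 ≡ 596, 1738^8 ≡ 256, 1738^16 ≡ 1446, 1738^32 ≡ 596, 1738^64 ≡ 256.
77 = 64 + 8 + 4 + 1, so 1738^77 ≡ 256·256·596·1738 ≡ 1143 (mod 2465).
x_0 = 1738^77 mod 2465 = 1143.
x_0 is neither 1 nor 2464, so continue squaring.
x_1 = 1143^2 mod 2465 = 2464.
x_1 ≡ −1, so 1738 is not a witness.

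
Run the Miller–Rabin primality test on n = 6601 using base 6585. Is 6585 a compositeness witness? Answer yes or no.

n − 1 = 6600 = 2^3 · 825, so s = 3 and d = 825.
x_0 = 6585^825 mod 6601 = 6600.
x_0 = 6600 ≡ −1, so 6585 is not a witness.

no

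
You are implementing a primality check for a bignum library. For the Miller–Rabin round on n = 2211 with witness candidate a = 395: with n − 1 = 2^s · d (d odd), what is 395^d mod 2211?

2045

n − 1 = 2210 = 2^1 · 1105, so s = 1 and d = 1105.
395^1105 mod 2211 = 2045.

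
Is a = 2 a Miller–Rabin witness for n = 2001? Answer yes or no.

n − 1 = 2000 = 2^4 · 125, so s = 4 and d = 125.
Repeated squaring mod 2001: 2^1 ≡ 2, 2^2 ≡ 4, 2^4 ≡ 16, 2^8 ≡ 256, 2^16 ≡ 1504, 2^32 ≡ 886, 2^64 ≡ 604.
125 = 64 + 32 + 16 + 8 + 4 + 1, so 2^125 ≡ 604·886·1504·256·16·2 ≡ 1580 (mod 2001).
x_0 = 2^125 mod 2001 = 1580.
x_0 is neither 1 nor 2000, so continue squaring.
x_1 = 1580^2 mod 2001 = 1153.
x_2 = 1153^2 mod 2001 = 745.
x_3 = 745^2 mod 2001 = 748.
Reached i = s−1 = 3 without hitting −1: 2 is a Miller–Rabin witness and 2001 is composite.

yes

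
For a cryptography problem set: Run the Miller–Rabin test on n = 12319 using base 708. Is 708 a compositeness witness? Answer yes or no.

n − 1 = 12318 = 2^1 · 6159, so s = 1 and d = 6159.
Repeated squaring mod 12319: 708^1 ≡ 708, 708^2 ≡ 8504, 708^4 ≡ 5486, 708^8 ≡ 879, 708^16 ≡ 8863, 708^32 ≡ 6825, 708^64 ≡ 2486, 708^128 ≡ 8377, 708^256 ≡ 5105, 708^512 ≡ 6340, 708^1024 ≡ 11022, 708^2048 ≡ 6825, 708^4096 ≡ 2486.
6159 = 4096 + 2048 + 8 + 4 + 2 + 1, so 708^6159 ≡ 2486·6825·879·5486·8504·708 ≡ 9146 (mod 12319).
x_0 = 708^6159 mod 12319 = 9146.
x_0 ∉ {1, 12318} and s = 1, so 708 is a Miller–Rabin witness and 12319 is composite.

yes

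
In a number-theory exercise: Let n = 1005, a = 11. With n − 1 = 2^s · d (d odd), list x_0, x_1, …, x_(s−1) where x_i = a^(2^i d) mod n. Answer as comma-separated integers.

n − 1 = 1004 = 2^2 · 251, so s = 2 and d = 251.
x_0 = 11^251 mod 1005 = 296.
x_1 = 296^2 mod 1005 = 181.

296, 181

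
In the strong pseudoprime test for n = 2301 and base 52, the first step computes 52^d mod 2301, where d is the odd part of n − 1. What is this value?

1807

n − 1 = 2300 = 2^2 · 575, so s = 2 and d = 575.
By repeated squaring, 52^575 ≡ 1807 (mod 2301).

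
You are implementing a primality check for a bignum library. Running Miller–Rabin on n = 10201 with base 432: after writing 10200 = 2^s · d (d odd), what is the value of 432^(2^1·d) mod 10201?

2120

n − 1 = 10200 = 2^3 · 1275, so s = 3 and d = 1275.
Repeated squaring mod 10201: 432^1 ≡ 432, 432^2 ≡ 3006, 432^4 ≡ 8151, 432^8 ≡ 9889, 432^16 ≡ 5535, 432^32 ≡ 2622, 432^64 ≡ 9611, 432^128 ≡ 1266, 432^256 ≡ 1199, 432^512 ≡ 9461, 432^1024 ≡ 6947.
1275 = 1024 + 128 + 64 + 32 + 16 + 8 + 2 + 1, so 432^1275 ≡ 6947·1266·9611·2622·5535·9889·3006·432 ≡ 111 (mod 10201).
x_0 = 111.
x_1 = 111^2 mod 10201 = 2120.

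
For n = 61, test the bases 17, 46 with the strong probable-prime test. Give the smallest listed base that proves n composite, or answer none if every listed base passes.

none

n − 1 = 60 = 2^2 · 15, so s = 2 and d = 15.
Base 17: x_0 = 17^15 mod 61 = 50. x_0 is neither 1 nor 60, so continue squaring. x_1 = 50^2 mod 61 = 60. x_1 ≡ −1, so 17 is not a witness.
Base 46: x_0 = 46^15 mod 61 = 60. x_0 = 60 ≡ −1, so 46 is not a witness.
No listed base is a witness for 61.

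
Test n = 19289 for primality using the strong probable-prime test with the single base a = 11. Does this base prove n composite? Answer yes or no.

n − 1 = 19288 = 2^3 · 2411, so s = 3 and d = 2411.
x_0 = 11^2411 mod 19289 = 3511.
x_0 is neither 1 nor 19288, so continue squaring.
x_1 = 3511^2 mod 19289 = 1450.
x_2 = 1450^2 mod 19289 = 19288.
x_2 ≡ −1, so 11 is not a witness.

no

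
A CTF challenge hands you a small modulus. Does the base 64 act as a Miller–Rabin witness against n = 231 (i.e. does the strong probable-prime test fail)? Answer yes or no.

no

n − 1 = 230 = 2^1 · 115, so s = 1 and d = 115.
x_0 = 64^115 mod 231 = 1.
x_0 = 1, so 64 is not a witness.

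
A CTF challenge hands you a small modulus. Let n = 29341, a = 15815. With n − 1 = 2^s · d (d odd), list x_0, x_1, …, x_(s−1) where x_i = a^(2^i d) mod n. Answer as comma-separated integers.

n − 1 = 29340 = 2^2 · 7335, so s = 2 and d = 7335.
x_0 = 15815^7335 mod 29341 = 15800.
x_1 = 15800^2 mod 29341 = 6772.

15800, 6772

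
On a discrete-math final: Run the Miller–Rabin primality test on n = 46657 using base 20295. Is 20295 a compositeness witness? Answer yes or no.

n − 1 = 46656 = 2^6 · 729, so s = 6 and d = 729.
Repeated squaring mod 46657: 20295^1 ≡ 20295, 20295^2 ≡ 45686, 20295^4 ≡ 9701, 20295^8 ≡ 2232, 20295^16 ≡ 36182, 20295^32 ≡ 35018, 20295^64 ≡ 21050, 20295^128 ≡ 971, 20295^256 ≡ 9701, 20295^512 ≡ 2232.
729 = 512 + 128 + 64 + 16 + 8 + 1, so 20295^729 ≡ 2232·971·21050·36182·2232·20295 ≡ 41150 (mod 46657).
x_0 = 20295^729 mod 46657 = 41150.
x_0 is neither 1 nor 46656, so continue squaring.
x_1 = 41150^2 mod 46657 = 46656.
x_1 ≡ −1, so 20295 is not a witness.

no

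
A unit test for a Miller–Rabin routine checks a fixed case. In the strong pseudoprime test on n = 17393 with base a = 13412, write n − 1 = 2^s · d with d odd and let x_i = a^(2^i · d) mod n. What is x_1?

17392

n − 1 = 17392 = 2^4 · 1087, so s = 4 and d = 1087.
x_0 = 13412^1087 mod 17393 = 16624.
x_1 = 16624^2 mod 17393 = 17392.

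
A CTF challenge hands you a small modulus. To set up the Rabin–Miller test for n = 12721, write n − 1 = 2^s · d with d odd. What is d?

Halving: 12720 → 6360 → 3180 → 1590 → 795; 795 is odd.
So 12720 = 2^4 · 795.

795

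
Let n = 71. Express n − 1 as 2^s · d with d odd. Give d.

Halving: 70 → 35; 35 is odd.
So 70 = 2^1 · 35.

35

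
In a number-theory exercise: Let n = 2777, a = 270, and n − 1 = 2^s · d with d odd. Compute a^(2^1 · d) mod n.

n − 1 = 2776 = 2^3 · 347, so s = 3 and d = 347.
Repeated squaring mod 2777: 270^1 ≡ 270, 270^2 ≡ 698, 270^4 ≡ 1229, 270^8 ≡ 2530, 270^16 ≡ 2692, 270^32 ≡ 1671, 270^64 ≡ 1356, 270^128 ≡ 362, 270^256 ≡ 525.
347 = 256 + 64 + 16 + 8 + 2 + 1, so 270^347 ≡ 525·1356·2692·2530·698·270 ≡ 2776 (mod 2777).
x_0 = 2776.
x_1 = 2776^2 mod 2777 = 1.

1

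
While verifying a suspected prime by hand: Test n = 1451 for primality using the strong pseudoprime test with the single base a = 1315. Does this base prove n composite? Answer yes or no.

n − 1 = 1450 = 2^1 · 725, so s = 1 and d = 725.
By repeated squaring, 1315^725 ≡ 1450 (mod 1451).
x_0 = 1315^725 mod 1451 = 1450.
x_0 = 1450 ≡ −1, so 1315 is not a witness.

no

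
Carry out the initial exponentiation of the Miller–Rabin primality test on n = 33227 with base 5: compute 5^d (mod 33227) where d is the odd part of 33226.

15348

n − 1 = 33226 = 2^1 · 16613, so s = 1 and d = 16613.
5^16613 mod 33227 = 15348.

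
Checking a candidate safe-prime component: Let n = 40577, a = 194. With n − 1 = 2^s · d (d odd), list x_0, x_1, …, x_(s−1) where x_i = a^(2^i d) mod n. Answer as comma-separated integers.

n − 1 = 40576 = 2^7 · 317, so s = 7 and d = 317.
x_0 = 194^317 mod 40577 = 19510.
x_1 = 19510^2 mod 40577 = 27840.
x_2 = 27840^2 mod 40577 = 4323.
x_3 = 4323^2 mod 40577 = 22909.
x_4 = 22909^2 mod 40577 = 39940.
x_5 = 39940^2 mod 40577 = 40576.
x_6 = 40576^2 mod 40577 = 1.

19510, 27840, 4323, 22909, 39940, 40576, 1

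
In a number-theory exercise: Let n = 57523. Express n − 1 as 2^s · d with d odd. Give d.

28761

Halving: 57522 → 28761; 28761 is odd.
So 57522 = 2^1 · 28761.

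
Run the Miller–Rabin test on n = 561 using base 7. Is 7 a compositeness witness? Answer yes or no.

yes

n − 1 = 560 = 2^4 · 35, so s = 4 and d = 35.
x_0 = 7^35 mod 561 = 241.
x_0 is neither 1 nor 560, so continue squaring.
x_1 = 241^2 mod 561 = 298.
x_2 = 298^2 mod 561 = 166.
x_3 = 166^2 mod 561 = 67.
Reached i = s−1 = 3 without hitting −1: 7 is a Miller–Rabin witness and 561 is composite.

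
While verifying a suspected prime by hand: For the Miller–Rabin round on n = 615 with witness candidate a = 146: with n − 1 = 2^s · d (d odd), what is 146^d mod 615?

n − 1 = 614 = 2^1 · 307, so s = 1 and d = 307.
By repeated squaring, 146^307 ≡ 86 (mod 615).

86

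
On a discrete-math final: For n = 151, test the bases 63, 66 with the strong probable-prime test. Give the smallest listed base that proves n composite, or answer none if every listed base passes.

n − 1 = 150 = 2^1 · 75, so s = 1 and d = 75.
Base 63: x_0 = 63^75 mod 151 = 150. x_0 = 150 ≡ −1, so 63 is not a witness.
Base 66: x_0 = 66^75 mod 151 = 150. x_0 = 150 ≡ −1, so 66 is not a witness.
No listed base is a witness for 151.

none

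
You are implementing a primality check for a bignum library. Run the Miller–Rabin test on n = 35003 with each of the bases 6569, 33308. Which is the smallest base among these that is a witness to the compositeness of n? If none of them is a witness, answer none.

n − 1 = 35002 = 2^1 · 17501, so s = 1 and d = 17501.
Base 6569: x_0 = 6569^17501 mod 35003 = 23041. x_0 ∉ {1, 35002} and s = 1, so 6569 is a Miller–Rabin witness and 35003 is composite.
Base 33308: x_0 = 33308^17501 mod 35003 = 31249. x_0 ∉ {1, 35002} and s = 1, so 33308 is a Miller–Rabin witness and 35003 is composite.
The smallest witness among the given bases is 6569.

6569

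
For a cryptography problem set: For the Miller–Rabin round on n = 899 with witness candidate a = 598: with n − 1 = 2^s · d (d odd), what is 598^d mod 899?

627

n − 1 = 898 = 2^1 · 449, so s = 1 and d = 449.
598^449 mod 899 = 627.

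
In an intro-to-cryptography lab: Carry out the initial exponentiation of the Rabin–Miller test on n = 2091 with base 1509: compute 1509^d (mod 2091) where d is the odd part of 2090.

1713

n − 1 = 2090 = 2^1 · 1045, so s = 1 and d = 1045.
1509^1045 mod 2091 = 1713.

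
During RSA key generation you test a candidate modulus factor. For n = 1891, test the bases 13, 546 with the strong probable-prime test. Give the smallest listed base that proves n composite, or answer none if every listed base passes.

13

n − 1 = 1890 = 2^1 · 945, so s = 1 and d = 945.
Base 13: x_0 = 13^945 mod 1891 = 123. x_0 ∉ {1, 1890} and s = 1, so 13 is a Miller–Rabin witness and 1891 is composite.
Base 546: x_0 = 546^945 mod 1891 = 1. x_0 = 1, so 546 is not a witness.
The smallest witness among the given bases is 13.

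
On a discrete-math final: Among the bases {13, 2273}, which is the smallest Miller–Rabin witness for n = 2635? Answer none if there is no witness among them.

n − 1 = 2634 = 2^1 · 1317, so s = 1 and d = 1317.
Base 13: x_0 = 13^1317 mod 2635 = 1883. x_0 ∉ {1, 2634} and s = 1, so 13 is a Miller–Rabin witness and 2635 is composite.
Base 2273: x_0 = 2273^1317 mod 2635 = 2298. x_0 ∉ {1, 2634} and s = 1, so 2273 is a Miller–Rabin witness and 2635 is composite.
The smallest witness among the given bases is 13.

13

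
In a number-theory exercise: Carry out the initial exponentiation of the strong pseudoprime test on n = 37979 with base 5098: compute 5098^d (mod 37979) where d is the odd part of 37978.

36783

n − 1 = 37978 = 2^1 · 18989, so s = 1 and d = 18989.
Repeated squaring mod 37979: 5098^1 ≡ 5098, 5098^2 ≡ 11968, 5098^4 ≡ 14215, 5098^8 ≡ 17945, 5098^16 ≡ 37063, 5098^32 ≡ 3518, 5098^64 ≡ 33149, 5098^128 ≡ 9794, 5098^256 ≡ 25461, 5098^512 ≡ 36949, 5098^1024 ≡ 35467, 5098^2048 ≡ 5630, 5098^4096 ≡ 22414, 5098^8192 ≡ 1184, 5098^16384 ≡ 34612.
18989 = 16384 + 2048 + 512 + 32 + 8 + 4 + 1, so 5098^18989 ≡ 34612·5630·36949·3518·17945·14215·5098 ≡ 36783 (mod 37979).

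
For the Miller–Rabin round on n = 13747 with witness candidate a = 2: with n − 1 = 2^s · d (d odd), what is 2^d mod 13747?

n − 1 = 13746 = 2^1 · 6873, so s = 1 and d = 6873.
2^6873 mod 13747 = 9321.

9321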